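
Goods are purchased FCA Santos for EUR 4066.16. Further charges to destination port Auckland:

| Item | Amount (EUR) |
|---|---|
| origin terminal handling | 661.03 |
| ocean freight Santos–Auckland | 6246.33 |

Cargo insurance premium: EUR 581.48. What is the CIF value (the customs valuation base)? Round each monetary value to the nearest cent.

CIF value: EUR 11555.00

CIF = FCA price + pre-shipment costs + freight + insurance
CIF = 4066.16 + 661.03 + 6246.33 + 581.48 = 11555.00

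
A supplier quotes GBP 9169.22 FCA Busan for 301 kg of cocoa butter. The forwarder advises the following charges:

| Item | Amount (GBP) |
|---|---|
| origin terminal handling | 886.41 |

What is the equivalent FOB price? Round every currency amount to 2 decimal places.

FOB price: GBP 10055.63

From FCA to FOB, the seller additionally bears: origin terminal.
FOB price = 9169.22 + 886.41 = 10055.63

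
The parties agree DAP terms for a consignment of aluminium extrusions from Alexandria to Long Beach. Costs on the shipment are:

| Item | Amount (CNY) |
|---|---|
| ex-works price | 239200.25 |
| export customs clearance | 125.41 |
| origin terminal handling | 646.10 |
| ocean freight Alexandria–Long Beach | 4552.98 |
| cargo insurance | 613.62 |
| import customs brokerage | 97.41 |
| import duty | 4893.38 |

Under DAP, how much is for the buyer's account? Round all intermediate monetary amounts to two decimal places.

Buyer's account: CNY 4990.79

DAP: the seller bears all costs to the named destination except import duty and clearance.
Seller's account: goods 239200.25 + export clearance 125.41 + origin terminal 646.10 + freight 4552.98 + insurance 613.62 = 245138.36
Buyer's account: brokerage 97.41 + duty 4893.38 = 4990.79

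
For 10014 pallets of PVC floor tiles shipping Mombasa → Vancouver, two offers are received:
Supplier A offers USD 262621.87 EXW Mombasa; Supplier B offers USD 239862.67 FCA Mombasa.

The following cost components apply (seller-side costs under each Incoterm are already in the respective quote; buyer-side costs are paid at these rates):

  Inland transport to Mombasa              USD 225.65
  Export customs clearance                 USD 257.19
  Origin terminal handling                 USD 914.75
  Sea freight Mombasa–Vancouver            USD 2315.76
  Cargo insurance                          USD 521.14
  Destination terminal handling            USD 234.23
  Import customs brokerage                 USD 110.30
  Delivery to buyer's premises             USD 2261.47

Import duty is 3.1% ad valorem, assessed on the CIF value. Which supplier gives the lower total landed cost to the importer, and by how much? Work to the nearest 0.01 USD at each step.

Supplier A (EXW):
CIF value = EXW price + inland to port + export clearance + origin terminal + freight + insurance = 262621.87 + 225.65 + 257.19 + 914.75 + 2315.76 + 521.14 = 266856.36
Import duty = 266856.36 × 3.1% = 8272.55
Buyer bears (A): 225.65 + 257.19 + 914.75 + 2315.76 + 521.14 + 234.23 + 110.30 + 2261.47 = 6840.49
Landed cost (A) = invoice 262621.87 + 6840.49 + duty 8272.55 = 277734.91
Supplier B (FCA):
CIF value = FCA price + origin terminal + freight + insurance = 239862.67 + 914.75 + 2315.76 + 521.14 = 243614.32
Import duty = 243614.32 × 3.1% = 7552.04
Buyer bears (B): 914.75 + 2315.76 + 521.14 + 234.23 + 110.30 + 2261.47 = 6357.65
Landed cost (B) = invoice 239862.67 + 6357.65 + duty 7552.04 = 253772.36
Difference = |277734.91 − 253772.36| = 23962.55

Supplier B is cheaper by USD 23962.55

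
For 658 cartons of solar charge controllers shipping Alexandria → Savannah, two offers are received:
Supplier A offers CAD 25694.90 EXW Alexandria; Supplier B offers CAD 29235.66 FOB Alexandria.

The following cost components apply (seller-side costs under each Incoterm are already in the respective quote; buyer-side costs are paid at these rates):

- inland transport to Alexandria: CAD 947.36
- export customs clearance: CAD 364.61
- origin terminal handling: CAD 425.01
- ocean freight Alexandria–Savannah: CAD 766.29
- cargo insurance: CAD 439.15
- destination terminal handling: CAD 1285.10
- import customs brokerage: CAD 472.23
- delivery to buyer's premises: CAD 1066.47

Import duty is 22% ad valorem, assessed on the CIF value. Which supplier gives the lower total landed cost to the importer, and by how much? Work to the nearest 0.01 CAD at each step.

Supplier A (EXW):
CIF value = EXW price + inland to port + export clearance + origin terminal + freight + insurance = 25694.90 + 947.36 + 364.61 + 425.01 + 766.29 + 439.15 = 28637.32
Import duty = 28637.32 × 22% = 6300.21
Buyer bears (A): 947.36 + 364.61 + 425.01 + 766.29 + 439.15 + 1285.10 + 472.23 + 1066.47 = 5766.22
Landed cost (A) = invoice 25694.90 + 5766.22 + duty 6300.21 = 37761.33
Supplier B (FOB):
CIF value = FOB price + freight + insurance = 29235.66 + 766.29 + 439.15 = 30441.10
Import duty = 30441.10 × 22% = 6697.04
Buyer bears (B): 766.29 + 439.15 + 1285.10 + 472.23 + 1066.47 = 4029.24
Landed cost (B) = invoice 29235.66 + 4029.24 + duty 6697.04 = 39961.94
Difference = |37761.33 − 39961.94| = 2200.61

Supplier A is cheaper by CAD 2200.61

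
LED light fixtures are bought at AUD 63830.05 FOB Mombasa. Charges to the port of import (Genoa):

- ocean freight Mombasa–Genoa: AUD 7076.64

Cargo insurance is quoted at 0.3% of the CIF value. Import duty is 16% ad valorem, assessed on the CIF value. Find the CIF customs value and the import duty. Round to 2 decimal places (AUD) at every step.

Let C be the CIF value. C = FOB price + freight + 0.3% × C
C − 0.3% × C = 63830.05 + 7076.64
0.997 × C = 70906.69
C = 70906.69 / 0.997 = 71120.05
Insurance premium = 0.3% × 71120.05 = 213.36
Import duty = 71120.05 × 16% = 11379.21

CIF value: AUD 71120.05; import duty: AUD 11379.21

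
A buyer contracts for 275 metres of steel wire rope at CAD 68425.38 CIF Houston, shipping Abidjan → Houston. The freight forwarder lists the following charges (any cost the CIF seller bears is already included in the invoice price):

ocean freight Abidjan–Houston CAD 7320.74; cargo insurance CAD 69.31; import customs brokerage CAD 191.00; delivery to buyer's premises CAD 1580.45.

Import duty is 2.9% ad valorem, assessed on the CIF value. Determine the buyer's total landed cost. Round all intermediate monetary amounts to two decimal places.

CIF: the seller pays costs through ocean freight and marine insurance to the destination port.
Already in the invoice (seller's account under CIF): freight, insurance — exclude.
The CIF price already equals the CIF value: 68425.38
Import duty = 68425.38 × 2.9% = 1984.34
Buyer bears: brokerage 191.00 + delivery 1580.45 + duty 1984.34 = 3755.79
Landed cost = invoice 68425.38 + 3755.79 = 72181.17

Total landed cost: CAD 72181.17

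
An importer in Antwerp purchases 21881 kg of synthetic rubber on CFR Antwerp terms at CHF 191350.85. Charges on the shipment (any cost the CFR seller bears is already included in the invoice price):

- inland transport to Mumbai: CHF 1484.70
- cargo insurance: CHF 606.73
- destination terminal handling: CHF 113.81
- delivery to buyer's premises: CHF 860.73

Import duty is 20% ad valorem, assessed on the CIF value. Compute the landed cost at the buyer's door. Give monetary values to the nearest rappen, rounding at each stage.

Total landed cost: CHF 231323.64

CFR: the seller pays costs through ocean freight to the destination port, but not insurance.
Already in the invoice (seller's account under CFR): inland to port — exclude.
CIF value = CFR price + insurance = 191350.85 + 606.73 = 191957.58
Import duty = 191957.58 × 20% = 38391.52
Buyer bears: insurance 606.73 + destination terminal 113.81 + delivery 860.73 + duty 38391.52 = 39972.79
Landed cost = invoice 191350.85 + 39972.79 = 231323.64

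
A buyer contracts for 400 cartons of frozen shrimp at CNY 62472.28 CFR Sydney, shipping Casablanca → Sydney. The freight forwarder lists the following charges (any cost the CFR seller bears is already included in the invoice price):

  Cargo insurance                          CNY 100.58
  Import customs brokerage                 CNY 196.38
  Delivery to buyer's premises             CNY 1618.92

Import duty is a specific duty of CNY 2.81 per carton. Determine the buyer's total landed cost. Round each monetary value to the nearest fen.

CFR: the seller pays costs through ocean freight to the destination port, but not insurance.
CIF value = CFR price + insurance = 62472.28 + 100.58 = 62572.86
Import duty = 400 × 2.81 = 1124.00
Buyer bears: insurance 100.58 + brokerage 196.38 + delivery 1618.92 + duty 1124.00 = 3039.88
Landed cost = invoice 62472.28 + 3039.88 = 65512.16

Total landed cost: CNY 65512.16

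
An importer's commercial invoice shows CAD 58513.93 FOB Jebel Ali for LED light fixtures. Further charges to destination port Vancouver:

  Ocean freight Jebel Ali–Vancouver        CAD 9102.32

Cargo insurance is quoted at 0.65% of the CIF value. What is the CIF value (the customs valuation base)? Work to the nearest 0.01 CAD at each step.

CIF value: CAD 68058.63

Let C be the CIF value. C = FOB price + freight + 0.65% × C
C − 0.65% × C = 58513.93 + 9102.32
0.9935 × C = 67616.25
C = 67616.25 / 0.9935 = 68058.63
Insurance premium = 0.65% × 68058.63 = 442.38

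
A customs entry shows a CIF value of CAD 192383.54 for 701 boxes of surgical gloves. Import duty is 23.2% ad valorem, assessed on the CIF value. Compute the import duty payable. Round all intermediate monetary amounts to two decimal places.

Import duty: CAD 44632.98

Import duty = 192383.54 × 23.2% = 44632.98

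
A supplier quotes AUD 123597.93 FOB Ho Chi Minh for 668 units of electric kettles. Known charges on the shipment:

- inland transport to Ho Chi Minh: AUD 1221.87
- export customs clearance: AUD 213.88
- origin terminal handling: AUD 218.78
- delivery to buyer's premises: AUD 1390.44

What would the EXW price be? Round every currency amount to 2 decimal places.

Not relevant to the conversion: delivery — on the buyer under both terms; not part of either seller's price.
From FOB to EXW, the seller no longer bears: inland to port, export clearance, origin terminal.
EXW price = 123597.93 − 1221.87 − 213.88 − 218.78 = 121943.40

EXW price: AUD 121943.40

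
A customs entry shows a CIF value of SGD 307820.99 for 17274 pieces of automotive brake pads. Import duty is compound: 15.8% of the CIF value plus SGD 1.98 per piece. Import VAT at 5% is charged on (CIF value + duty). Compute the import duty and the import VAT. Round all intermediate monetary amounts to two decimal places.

Ad valorem component: 307820.99 × 15.8% = 48635.72
Specific component: 17274 × 1.98 = 34202.52
Import duty = 48635.72 + 34202.52 = 82838.24
VAT base = CIF + duty = 307820.99 + 82838.24 = 390659.23
Import VAT = 390659.23 × 5% = 19532.96

Import duty: SGD 82838.24; import VAT: SGD 19532.96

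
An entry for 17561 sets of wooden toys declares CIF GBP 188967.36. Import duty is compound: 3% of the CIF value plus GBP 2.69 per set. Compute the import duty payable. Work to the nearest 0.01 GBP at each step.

Ad valorem component: 188967.36 × 3% = 5669.02
Specific component: 17561 × 2.69 = 47239.09
Import duty = 5669.02 + 47239.09 = 52908.11

Import duty: GBP 52908.11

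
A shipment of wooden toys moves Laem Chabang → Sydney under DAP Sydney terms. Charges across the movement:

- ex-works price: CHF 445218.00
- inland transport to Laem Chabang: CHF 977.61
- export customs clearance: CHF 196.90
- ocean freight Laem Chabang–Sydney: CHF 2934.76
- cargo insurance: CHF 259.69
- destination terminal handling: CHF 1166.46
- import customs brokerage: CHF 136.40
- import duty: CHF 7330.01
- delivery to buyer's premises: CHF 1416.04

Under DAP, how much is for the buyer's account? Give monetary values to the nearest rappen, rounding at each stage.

Buyer's account: CHF 7466.41

DAP: the seller bears all costs to the named destination except import duty and clearance.
Seller's account: goods 445218.00 + inland to port 977.61 + export clearance 196.90 + freight 2934.76 + insurance 259.69 + destination terminal 1166.46 + delivery 1416.04 = 452169.46
Buyer's account: brokerage 136.40 + duty 7330.01 = 7466.41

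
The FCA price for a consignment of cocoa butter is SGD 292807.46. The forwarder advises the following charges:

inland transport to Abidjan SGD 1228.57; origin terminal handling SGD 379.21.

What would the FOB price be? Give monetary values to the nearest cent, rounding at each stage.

FOB price: SGD 293186.67

Not relevant to the conversion: inland to port — on the seller under both FCA and FOB; already in the FCA price and stays in the FOB price.
From FCA to FOB, the seller additionally bears: origin terminal.
FOB price = 292807.46 + 379.21 = 293186.67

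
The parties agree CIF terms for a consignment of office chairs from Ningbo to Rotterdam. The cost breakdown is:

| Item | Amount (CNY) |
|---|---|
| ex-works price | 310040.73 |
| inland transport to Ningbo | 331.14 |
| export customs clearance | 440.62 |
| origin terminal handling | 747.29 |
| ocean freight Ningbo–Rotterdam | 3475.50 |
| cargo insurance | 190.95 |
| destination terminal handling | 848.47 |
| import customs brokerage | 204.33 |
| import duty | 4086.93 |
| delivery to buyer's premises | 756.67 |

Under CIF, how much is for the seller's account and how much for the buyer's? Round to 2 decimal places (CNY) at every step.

CIF: the seller pays costs through ocean freight and marine insurance to the destination port.
Seller's account: goods 310040.73 + inland to port 331.14 + export clearance 440.62 + origin terminal 747.29 + freight 3475.50 + insurance 190.95 = 315226.23
Buyer's account: destination terminal 848.47 + brokerage 204.33 + duty 4086.93 + delivery 756.67 = 5896.40

Seller: CNY 315226.23; buyer: CNY 5896.40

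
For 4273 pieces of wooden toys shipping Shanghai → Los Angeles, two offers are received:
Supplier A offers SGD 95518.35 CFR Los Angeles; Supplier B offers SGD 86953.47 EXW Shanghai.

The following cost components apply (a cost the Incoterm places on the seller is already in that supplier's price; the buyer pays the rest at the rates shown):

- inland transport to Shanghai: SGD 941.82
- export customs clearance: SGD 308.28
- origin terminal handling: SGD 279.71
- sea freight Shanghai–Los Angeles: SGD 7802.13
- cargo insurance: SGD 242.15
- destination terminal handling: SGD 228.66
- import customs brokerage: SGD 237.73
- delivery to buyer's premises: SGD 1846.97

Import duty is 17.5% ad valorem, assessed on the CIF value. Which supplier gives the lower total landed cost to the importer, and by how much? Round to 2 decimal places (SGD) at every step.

Supplier A is cheaper by SGD 901.29

Supplier A (CFR):
CIF value = CFR price + insurance = 95518.35 + 242.15 = 95760.50
Import duty = 95760.50 × 17.5% = 16758.09
Buyer bears (A): 242.15 + 228.66 + 237.73 + 1846.97 = 2555.51
Landed cost (A) = invoice 95518.35 + 2555.51 + duty 16758.09 = 114831.95
Supplier B (EXW):
CIF value = EXW price + inland to port + export clearance + origin terminal + freight + insurance = 86953.47 + 941.82 + 308.28 + 279.71 + 7802.13 + 242.15 = 96527.56
Import duty = 96527.56 × 17.5% = 16892.32
Buyer bears (B): 941.82 + 308.28 + 279.71 + 7802.13 + 242.15 + 228.66 + 237.73 + 1846.97 = 11887.45
Landed cost (B) = invoice 86953.47 + 11887.45 + duty 16892.32 = 115733.24
Difference = |114831.95 − 115733.24| = 901.29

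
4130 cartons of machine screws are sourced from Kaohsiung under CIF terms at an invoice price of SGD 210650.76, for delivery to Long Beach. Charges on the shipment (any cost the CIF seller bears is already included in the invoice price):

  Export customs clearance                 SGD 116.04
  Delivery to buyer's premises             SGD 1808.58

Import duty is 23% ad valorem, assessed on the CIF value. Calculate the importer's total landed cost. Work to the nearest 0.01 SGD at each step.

Total landed cost: SGD 260909.01

CIF: the seller pays costs through ocean freight and marine insurance to the destination port.
Already in the invoice (seller's account under CIF): export clearance — exclude.
The CIF price already equals the CIF value: 210650.76
Import duty = 210650.76 × 23% = 48449.67
Buyer bears: delivery 1808.58 + duty 48449.67 = 50258.25
Landed cost = invoice 210650.76 + 50258.25 = 260909.01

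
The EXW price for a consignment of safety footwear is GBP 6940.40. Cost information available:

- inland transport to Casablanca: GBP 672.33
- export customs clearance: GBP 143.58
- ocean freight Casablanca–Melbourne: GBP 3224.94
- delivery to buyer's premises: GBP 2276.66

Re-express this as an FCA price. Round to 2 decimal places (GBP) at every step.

Not relevant to the conversion: freight, delivery — on the buyer under both terms; not part of either seller's price.
From EXW to FCA, the seller additionally bears: inland to port, export clearance.
FCA price = 6940.40 + 672.33 + 143.58 = 7756.31

FCA price: GBP 7756.31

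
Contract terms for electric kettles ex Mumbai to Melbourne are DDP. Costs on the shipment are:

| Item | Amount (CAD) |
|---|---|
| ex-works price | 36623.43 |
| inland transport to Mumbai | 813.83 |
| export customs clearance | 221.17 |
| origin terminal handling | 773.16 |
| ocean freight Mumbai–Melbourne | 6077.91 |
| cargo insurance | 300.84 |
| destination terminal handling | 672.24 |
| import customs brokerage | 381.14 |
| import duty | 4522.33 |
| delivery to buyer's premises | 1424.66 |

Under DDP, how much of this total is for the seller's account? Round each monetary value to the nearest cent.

Seller's account: CAD 51810.71

DDP: the seller bears all costs including import duty.
Seller's account: goods 36623.43 + inland to port 813.83 + export clearance 221.17 + origin terminal 773.16 + freight 6077.91 + insurance 300.84 + destination terminal 672.24 + brokerage 381.14 + duty 4522.33 + delivery 1424.66 = 51810.71
Buyer's account: 0.00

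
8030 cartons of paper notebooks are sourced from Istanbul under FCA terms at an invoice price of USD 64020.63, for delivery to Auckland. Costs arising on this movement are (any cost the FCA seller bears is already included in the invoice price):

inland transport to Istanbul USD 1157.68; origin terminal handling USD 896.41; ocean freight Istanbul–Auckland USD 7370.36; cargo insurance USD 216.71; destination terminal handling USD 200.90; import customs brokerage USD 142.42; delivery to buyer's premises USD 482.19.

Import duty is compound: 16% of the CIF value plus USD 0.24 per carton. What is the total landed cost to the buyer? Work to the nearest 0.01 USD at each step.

FCA: the seller delivers export-cleared goods to the carrier; the buyer bears costs from that point.
Already in the invoice (seller's account under FCA): inland to port — exclude.
CIF value = FCA price + origin terminal + freight + insurance = 64020.63 + 896.41 + 7370.36 + 216.71 = 72504.11
Ad valorem component: 72504.11 × 16% = 11600.66
Specific component: 8030 × 0.24 = 1927.20
Import duty = 11600.66 + 1927.20 = 13527.86
Buyer bears: origin terminal 896.41 + freight 7370.36 + insurance 216.71 + destination terminal 200.90 + brokerage 142.42 + delivery 482.19 + duty 13527.86 = 22836.85
Landed cost = invoice 64020.63 + 22836.85 = 86857.48

Total landed cost: USD 86857.48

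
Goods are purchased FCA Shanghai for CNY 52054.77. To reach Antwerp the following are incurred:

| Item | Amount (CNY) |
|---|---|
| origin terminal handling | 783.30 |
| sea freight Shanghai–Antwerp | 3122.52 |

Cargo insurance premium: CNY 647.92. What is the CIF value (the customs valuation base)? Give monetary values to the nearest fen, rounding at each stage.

CIF = FCA price + pre-shipment costs + freight + insurance
CIF = 52054.77 + 783.30 + 3122.52 + 647.92 = 56608.51

CIF value: CNY 56608.51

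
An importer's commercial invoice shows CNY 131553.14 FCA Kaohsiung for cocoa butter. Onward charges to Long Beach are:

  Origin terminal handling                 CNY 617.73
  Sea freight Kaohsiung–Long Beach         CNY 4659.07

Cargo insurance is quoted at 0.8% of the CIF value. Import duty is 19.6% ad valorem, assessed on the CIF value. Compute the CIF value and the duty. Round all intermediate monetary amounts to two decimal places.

CIF value: CNY 137933.41; import duty: CNY 27034.95

Let C be the CIF value. C = FCA price + pre-shipment costs + freight + 0.8% × C
C − 0.8% × C = 131553.14 + 617.73 + 4659.07
0.992 × C = 136829.94
C = 136829.94 / 0.992 = 137933.41
Insurance premium = 0.8% × 137933.41 = 1103.47
Import duty = 137933.41 × 19.6% = 27034.95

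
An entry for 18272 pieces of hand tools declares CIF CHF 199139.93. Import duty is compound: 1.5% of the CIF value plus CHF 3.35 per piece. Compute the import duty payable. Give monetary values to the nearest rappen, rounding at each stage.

Ad valorem component: 199139.93 × 1.5% = 2987.10
Specific component: 18272 × 3.35 = 61211.20
Import duty = 2987.10 + 61211.20 = 64198.30

Import duty: CHF 64198.30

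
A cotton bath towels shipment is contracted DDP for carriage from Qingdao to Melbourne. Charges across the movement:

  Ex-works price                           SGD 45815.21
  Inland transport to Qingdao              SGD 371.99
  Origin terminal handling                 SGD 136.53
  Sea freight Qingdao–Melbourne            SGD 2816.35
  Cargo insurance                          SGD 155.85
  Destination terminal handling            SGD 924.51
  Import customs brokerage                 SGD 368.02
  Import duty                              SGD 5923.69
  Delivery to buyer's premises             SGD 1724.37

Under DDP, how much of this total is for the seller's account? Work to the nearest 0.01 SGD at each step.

Seller's account: SGD 58236.52

DDP: the seller bears all costs including import duty.
Seller's account: goods 45815.21 + inland to port 371.99 + origin terminal 136.53 + freight 2816.35 + insurance 155.85 + destination terminal 924.51 + brokerage 368.02 + duty 5923.69 + delivery 1724.37 = 58236.52
Buyer's account: 0.00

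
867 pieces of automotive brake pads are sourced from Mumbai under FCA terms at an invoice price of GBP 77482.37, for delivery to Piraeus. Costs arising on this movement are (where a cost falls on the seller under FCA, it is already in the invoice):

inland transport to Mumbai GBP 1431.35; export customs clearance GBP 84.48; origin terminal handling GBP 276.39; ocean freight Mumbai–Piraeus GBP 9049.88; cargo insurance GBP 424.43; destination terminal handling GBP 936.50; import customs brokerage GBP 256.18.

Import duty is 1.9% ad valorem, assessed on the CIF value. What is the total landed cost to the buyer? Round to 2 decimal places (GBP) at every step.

FCA: the seller delivers export-cleared goods to the carrier; the buyer bears costs from that point.
Already in the invoice (seller's account under FCA): inland to port, export clearance — exclude.
CIF value = FCA price + origin terminal + freight + insurance = 77482.37 + 276.39 + 9049.88 + 424.43 = 87233.07
Import duty = 87233.07 × 1.9% = 1657.43
Buyer bears: origin terminal 276.39 + freight 9049.88 + insurance 424.43 + destination terminal 936.50 + brokerage 256.18 + duty 1657.43 = 12600.81
Landed cost = invoice 77482.37 + 12600.81 = 90083.18

Total landed cost: GBP 90083.18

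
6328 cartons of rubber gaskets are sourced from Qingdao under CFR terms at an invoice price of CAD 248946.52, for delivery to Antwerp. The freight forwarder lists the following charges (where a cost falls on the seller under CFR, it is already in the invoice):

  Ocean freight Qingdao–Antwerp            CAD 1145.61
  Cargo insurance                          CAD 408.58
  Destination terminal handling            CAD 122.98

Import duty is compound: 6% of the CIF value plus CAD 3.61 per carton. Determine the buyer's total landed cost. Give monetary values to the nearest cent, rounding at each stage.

CFR: the seller pays costs through ocean freight to the destination port, but not insurance.
Already in the invoice (seller's account under CFR): freight — exclude.
CIF value = CFR price + insurance = 248946.52 + 408.58 = 249355.10
Ad valorem component: 249355.10 × 6% = 14961.31
Specific component: 6328 × 3.61 = 22844.08
Import duty = 14961.31 + 22844.08 = 37805.39
Buyer bears: insurance 408.58 + destination terminal 122.98 + duty 37805.39 = 38336.95
Landed cost = invoice 248946.52 + 38336.95 = 287283.47

Total landed cost: CAD 287283.47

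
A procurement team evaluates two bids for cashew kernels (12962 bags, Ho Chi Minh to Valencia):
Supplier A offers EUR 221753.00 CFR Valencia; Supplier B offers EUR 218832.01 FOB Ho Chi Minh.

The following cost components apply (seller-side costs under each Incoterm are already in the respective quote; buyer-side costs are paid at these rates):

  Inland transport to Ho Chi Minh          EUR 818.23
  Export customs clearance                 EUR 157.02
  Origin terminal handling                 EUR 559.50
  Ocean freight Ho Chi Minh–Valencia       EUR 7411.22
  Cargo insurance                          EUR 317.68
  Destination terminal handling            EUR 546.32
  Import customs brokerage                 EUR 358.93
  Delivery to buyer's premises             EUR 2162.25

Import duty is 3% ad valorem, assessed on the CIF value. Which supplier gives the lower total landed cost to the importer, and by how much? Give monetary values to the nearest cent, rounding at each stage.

Supplier A (CFR):
CIF value = CFR price + insurance = 221753.00 + 317.68 = 222070.68
Import duty = 222070.68 × 3% = 6662.12
Buyer bears (A): 317.68 + 546.32 + 358.93 + 2162.25 = 3385.18
Landed cost (A) = invoice 221753.00 + 3385.18 + duty 6662.12 = 231800.30
Supplier B (FOB):
CIF value = FOB price + freight + insurance = 218832.01 + 7411.22 + 317.68 = 226560.91
Import duty = 226560.91 × 3% = 6796.83
Buyer bears (B): 7411.22 + 317.68 + 546.32 + 358.93 + 2162.25 = 10796.40
Landed cost (B) = invoice 218832.01 + 10796.40 + duty 6796.83 = 236425.24
Difference = |231800.30 − 236425.24| = 4624.94

Supplier A is cheaper by EUR 4624.94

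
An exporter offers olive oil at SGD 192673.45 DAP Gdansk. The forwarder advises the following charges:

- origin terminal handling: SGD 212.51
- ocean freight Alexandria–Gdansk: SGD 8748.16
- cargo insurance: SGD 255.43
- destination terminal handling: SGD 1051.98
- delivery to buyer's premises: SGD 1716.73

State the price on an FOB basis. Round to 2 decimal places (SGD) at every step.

FOB price: SGD 180901.15

Not relevant to the conversion: origin terminal — on the seller under both DAP and FOB; already in the DAP price and stays in the FOB price.
From DAP to FOB, the seller no longer bears: freight, insurance, destination terminal, delivery.
FOB price = 192673.45 − 8748.16 − 255.43 − 1051.98 − 1716.73 = 180901.15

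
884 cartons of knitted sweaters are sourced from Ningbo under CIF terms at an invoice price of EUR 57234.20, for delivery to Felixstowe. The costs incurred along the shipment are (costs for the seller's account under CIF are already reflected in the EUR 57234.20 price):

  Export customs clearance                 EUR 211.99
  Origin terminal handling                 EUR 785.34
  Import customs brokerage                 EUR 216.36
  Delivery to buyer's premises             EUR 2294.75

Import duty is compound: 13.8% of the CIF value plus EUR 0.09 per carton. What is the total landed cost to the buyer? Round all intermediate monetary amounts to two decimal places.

CIF: the seller pays costs through ocean freight and marine insurance to the destination port.
Already in the invoice (seller's account under CIF): export clearance, origin terminal — exclude.
The CIF price already equals the CIF value: 57234.20
Ad valorem component: 57234.20 × 13.8% = 7898.32
Specific component: 884 × 0.09 = 79.56
Import duty = 7898.32 + 79.56 = 7977.88
Buyer bears: brokerage 216.36 + delivery 2294.75 + duty 7977.88 = 10488.99
Landed cost = invoice 57234.20 + 10488.99 = 67723.19

Total landed cost: EUR 67723.19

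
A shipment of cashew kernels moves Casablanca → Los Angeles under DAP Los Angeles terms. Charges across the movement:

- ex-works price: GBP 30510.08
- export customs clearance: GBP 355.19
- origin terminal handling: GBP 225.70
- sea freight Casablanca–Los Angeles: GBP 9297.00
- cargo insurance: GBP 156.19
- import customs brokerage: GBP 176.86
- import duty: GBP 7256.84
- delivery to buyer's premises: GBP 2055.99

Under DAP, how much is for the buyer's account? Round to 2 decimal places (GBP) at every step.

Buyer's account: GBP 7433.70

DAP: the seller bears all costs to the named destination except import duty and clearance.
Seller's account: goods 30510.08 + export clearance 355.19 + origin terminal 225.70 + freight 9297.00 + insurance 156.19 + delivery 2055.99 = 42600.15
Buyer's account: brokerage 176.86 + duty 7256.84 = 7433.70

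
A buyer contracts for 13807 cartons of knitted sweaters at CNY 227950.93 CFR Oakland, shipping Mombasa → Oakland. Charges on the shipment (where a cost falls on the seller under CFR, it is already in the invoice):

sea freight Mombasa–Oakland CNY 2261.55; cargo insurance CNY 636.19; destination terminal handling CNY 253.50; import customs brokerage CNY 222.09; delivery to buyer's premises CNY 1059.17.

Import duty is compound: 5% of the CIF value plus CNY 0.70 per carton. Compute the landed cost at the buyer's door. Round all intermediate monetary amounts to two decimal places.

CFR: the seller pays costs through ocean freight to the destination port, but not insurance.
Already in the invoice (seller's account under CFR): freight — exclude.
CIF value = CFR price + insurance = 227950.93 + 636.19 = 228587.12
Ad valorem component: 228587.12 × 5% = 11429.36
Specific component: 13807 × 0.70 = 9664.90
Import duty = 11429.36 + 9664.90 = 21094.26
Buyer bears: insurance 636.19 + destination terminal 253.50 + brokerage 222.09 + delivery 1059.17 + duty 21094.26 = 23265.21
Landed cost = invoice 227950.93 + 23265.21 = 251216.14

Total landed cost: CNY 251216.14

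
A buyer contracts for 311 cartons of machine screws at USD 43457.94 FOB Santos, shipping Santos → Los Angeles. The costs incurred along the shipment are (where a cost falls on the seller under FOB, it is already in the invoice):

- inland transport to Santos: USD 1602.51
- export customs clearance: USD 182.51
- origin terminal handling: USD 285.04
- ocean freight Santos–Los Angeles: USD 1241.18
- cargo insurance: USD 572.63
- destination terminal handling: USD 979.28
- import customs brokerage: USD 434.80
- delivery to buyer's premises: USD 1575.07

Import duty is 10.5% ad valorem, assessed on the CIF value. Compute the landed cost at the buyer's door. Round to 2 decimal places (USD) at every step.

Total landed cost: USD 53014.43

FOB: the seller bears costs until goods are on board at the origin port; the buyer bears freight, insurance and all costs thereafter.
Already in the invoice (seller's account under FOB): inland to port, export clearance, origin terminal — exclude.
CIF value = FOB price + freight + insurance = 43457.94 + 1241.18 + 572.63 = 45271.75
Import duty = 45271.75 × 10.5% = 4753.53
Buyer bears: freight 1241.18 + insurance 572.63 + destination terminal 979.28 + brokerage 434.80 + delivery 1575.07 + duty 4753.53 = 9556.49
Landed cost = invoice 43457.94 + 9556.49 = 53014.43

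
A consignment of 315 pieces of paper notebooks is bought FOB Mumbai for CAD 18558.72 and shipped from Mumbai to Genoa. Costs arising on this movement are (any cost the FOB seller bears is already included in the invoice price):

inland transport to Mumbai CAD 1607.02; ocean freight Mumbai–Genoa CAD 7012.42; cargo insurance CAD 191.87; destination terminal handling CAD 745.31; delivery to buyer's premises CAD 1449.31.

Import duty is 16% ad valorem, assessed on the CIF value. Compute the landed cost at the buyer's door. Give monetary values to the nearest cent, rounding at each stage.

FOB: the seller bears costs until goods are on board at the origin port; the buyer bears freight, insurance and all costs thereafter.
Already in the invoice (seller's account under FOB): inland to port — exclude.
CIF value = FOB price + freight + insurance = 18558.72 + 7012.42 + 191.87 = 25763.01
Import duty = 25763.01 × 16% = 4122.08
Buyer bears: freight 7012.42 + insurance 191.87 + destination terminal 745.31 + delivery 1449.31 + duty 4122.08 = 13520.99
Landed cost = invoice 18558.72 + 13520.99 = 32079.71

Total landed cost: CAD 32079.71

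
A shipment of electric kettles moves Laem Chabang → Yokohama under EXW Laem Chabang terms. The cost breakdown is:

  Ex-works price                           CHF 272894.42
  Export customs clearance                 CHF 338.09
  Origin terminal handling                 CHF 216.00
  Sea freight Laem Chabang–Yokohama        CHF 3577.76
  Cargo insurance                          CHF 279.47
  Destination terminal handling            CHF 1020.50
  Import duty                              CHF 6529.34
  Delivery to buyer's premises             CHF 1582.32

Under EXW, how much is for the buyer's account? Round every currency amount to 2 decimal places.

Buyer's account: CHF 13543.48

EXW: the seller makes goods available at their premises; the buyer bears all onward costs.
Seller's account: goods 272894.42 = 272894.42
Buyer's account: export clearance 338.09 + origin terminal 216.00 + freight 3577.76 + insurance 279.47 + destination terminal 1020.50 + duty 6529.34 + delivery 1582.32 = 13543.48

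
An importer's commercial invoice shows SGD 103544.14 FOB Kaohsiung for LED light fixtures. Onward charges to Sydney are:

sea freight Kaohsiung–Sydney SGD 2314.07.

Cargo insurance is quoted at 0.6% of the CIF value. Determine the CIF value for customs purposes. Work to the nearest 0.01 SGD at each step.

CIF value: SGD 106497.19

Let C be the CIF value. C = FOB price + freight + 0.6% × C
C − 0.6% × C = 103544.14 + 2314.07
0.994 × C = 105858.21
C = 105858.21 / 0.994 = 106497.19
Insurance premium = 0.6% × 106497.19 = 638.98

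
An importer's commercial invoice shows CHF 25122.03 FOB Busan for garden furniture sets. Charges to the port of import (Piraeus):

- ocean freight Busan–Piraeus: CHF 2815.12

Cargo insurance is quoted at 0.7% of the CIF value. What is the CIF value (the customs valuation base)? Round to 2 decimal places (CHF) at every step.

CIF value: CHF 28134.09

Let C be the CIF value. C = FOB price + freight + 0.7% × C
C − 0.7% × C = 25122.03 + 2815.12
0.993 × C = 27937.15
C = 27937.15 / 0.993 = 28134.09
Insurance premium = 0.7% × 28134.09 = 196.94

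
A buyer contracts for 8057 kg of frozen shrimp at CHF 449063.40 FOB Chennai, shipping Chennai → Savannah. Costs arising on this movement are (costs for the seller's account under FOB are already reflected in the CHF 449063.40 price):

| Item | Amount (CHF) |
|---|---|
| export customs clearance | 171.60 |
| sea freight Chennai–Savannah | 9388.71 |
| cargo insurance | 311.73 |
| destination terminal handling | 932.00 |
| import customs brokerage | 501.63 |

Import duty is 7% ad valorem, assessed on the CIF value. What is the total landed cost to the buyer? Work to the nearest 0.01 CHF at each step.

Total landed cost: CHF 492310.94

FOB: the seller bears costs until goods are on board at the origin port; the buyer bears freight, insurance and all costs thereafter.
Already in the invoice (seller's account under FOB): export clearance — exclude.
CIF value = FOB price + freight + insurance = 449063.40 + 9388.71 + 311.73 = 458763.84
Import duty = 458763.84 × 7% = 32113.47
Buyer bears: freight 9388.71 + insurance 311.73 + destination terminal 932.00 + brokerage 501.63 + duty 32113.47 = 43247.54
Landed cost = invoice 449063.40 + 43247.54 = 492310.94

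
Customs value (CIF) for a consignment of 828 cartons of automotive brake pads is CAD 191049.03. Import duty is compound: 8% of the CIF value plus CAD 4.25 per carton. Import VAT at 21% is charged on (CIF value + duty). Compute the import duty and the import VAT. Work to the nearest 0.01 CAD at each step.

Ad valorem component: 191049.03 × 8% = 15283.92
Specific component: 828 × 4.25 = 3519.00
Import duty = 15283.92 + 3519.00 = 18802.92
VAT base = CIF + duty = 191049.03 + 18802.92 = 209851.95
Import VAT = 209851.95 × 21% = 44068.91

Import duty: CAD 18802.92; import VAT: CAD 44068.91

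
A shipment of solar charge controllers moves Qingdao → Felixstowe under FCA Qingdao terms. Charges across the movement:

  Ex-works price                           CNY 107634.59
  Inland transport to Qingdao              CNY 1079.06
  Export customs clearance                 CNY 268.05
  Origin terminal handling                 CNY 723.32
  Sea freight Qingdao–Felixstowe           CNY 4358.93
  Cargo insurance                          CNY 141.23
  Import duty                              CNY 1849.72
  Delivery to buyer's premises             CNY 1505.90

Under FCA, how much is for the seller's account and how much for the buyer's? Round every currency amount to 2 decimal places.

FCA: the seller delivers export-cleared goods to the carrier; the buyer bears costs from that point.
Seller's account: goods 107634.59 + inland to port 1079.06 + export clearance 268.05 = 108981.70
Buyer's account: origin terminal 723.32 + freight 4358.93 + insurance 141.23 + duty 1849.72 + delivery 1505.90 = 8579.10

Seller: CNY 108981.70; buyer: CNY 8579.10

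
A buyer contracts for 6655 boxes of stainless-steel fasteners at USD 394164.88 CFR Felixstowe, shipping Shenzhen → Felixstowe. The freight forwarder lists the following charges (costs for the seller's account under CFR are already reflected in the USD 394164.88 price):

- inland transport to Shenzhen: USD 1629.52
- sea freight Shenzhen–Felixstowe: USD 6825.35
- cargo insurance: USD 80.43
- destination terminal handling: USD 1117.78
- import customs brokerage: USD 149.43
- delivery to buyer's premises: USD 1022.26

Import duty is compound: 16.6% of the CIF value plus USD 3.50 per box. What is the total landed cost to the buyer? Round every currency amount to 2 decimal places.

Total landed cost: USD 485272.00

CFR: the seller pays costs through ocean freight to the destination port, but not insurance.
Already in the invoice (seller's account under CFR): inland to port, freight — exclude.
CIF value = CFR price + insurance = 394164.88 + 80.43 = 394245.31
Ad valorem component: 394245.31 × 16.6% = 65444.72
Specific component: 6655 × 3.50 = 23292.50
Import duty = 65444.72 + 23292.50 = 88737.22
Buyer bears: insurance 80.43 + destination terminal 1117.78 + brokerage 149.43 + delivery 1022.26 + duty 88737.22 = 91107.12
Landed cost = invoice 394164.88 + 91107.12 = 485272.00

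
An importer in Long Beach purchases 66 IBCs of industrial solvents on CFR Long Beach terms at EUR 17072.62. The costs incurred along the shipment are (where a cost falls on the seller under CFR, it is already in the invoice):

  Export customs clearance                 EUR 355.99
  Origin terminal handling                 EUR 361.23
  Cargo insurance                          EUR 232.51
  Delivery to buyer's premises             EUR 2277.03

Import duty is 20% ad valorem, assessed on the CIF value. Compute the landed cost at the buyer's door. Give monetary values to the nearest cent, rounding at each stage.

CFR: the seller pays costs through ocean freight to the destination port, but not insurance.
Already in the invoice (seller's account under CFR): export clearance, origin terminal — exclude.
CIF value = CFR price + insurance = 17072.62 + 232.51 = 17305.13
Import duty = 17305.13 × 20% = 3461.03
Buyer bears: insurance 232.51 + delivery 2277.03 + duty 3461.03 = 5970.57
Landed cost = invoice 17072.62 + 5970.57 = 23043.19

Total landed cost: EUR 23043.19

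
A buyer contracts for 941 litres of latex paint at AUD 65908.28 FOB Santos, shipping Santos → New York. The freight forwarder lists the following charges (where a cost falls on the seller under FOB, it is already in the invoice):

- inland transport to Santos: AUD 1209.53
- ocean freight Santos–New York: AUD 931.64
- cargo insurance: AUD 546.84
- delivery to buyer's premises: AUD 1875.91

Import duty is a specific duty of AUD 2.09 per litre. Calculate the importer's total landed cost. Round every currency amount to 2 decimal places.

FOB: the seller bears costs until goods are on board at the origin port; the buyer bears freight, insurance and all costs thereafter.
Already in the invoice (seller's account under FOB): inland to port — exclude.
CIF value = FOB price + freight + insurance = 65908.28 + 931.64 + 546.84 = 67386.76
Import duty = 941 × 2.09 = 1966.69
Buyer bears: freight 931.64 + insurance 546.84 + delivery 1875.91 + duty 1966.69 = 5321.08
Landed cost = invoice 65908.28 + 5321.08 = 71229.36

Total landed cost: AUD 71229.36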